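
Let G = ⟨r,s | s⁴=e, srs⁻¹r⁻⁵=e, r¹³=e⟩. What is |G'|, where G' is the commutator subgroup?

G' = [G, G] is generated by all commutators. The generator-pair commutators are: [r, s] = r⁹.
The subgroup they normally generate is {e, r, r², r³, r⁴, r⁵, r⁶, r⁷, r⁸, r⁹, r¹⁰, r¹¹, r¹²}, of order 13.
Check: |G/G'| = 52/13 = 4 is the order of the abelianisation.

Answer: 13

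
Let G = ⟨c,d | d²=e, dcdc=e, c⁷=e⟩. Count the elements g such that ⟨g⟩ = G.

⟨g⟩ = G would require ord(g) = |G| = 14, but the maximum element order in G is 7 < 14. So G is not cyclic and no single element generates it: the count is 0.

Answer: 0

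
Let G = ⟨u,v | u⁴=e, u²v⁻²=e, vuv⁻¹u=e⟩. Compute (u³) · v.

Compute (u³) · v by multiplying left to right and reducing via the relations at each step:
  (u³) · v = uv⁻¹

Answer: uv⁻¹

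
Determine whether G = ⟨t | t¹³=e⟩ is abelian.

G has a single generator, so G is cyclic and hence abelian.

Answer: Yes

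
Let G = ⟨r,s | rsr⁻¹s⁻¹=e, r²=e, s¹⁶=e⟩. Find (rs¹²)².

Compute successive powers of (rs¹²), reducing at each step:
  (rs¹²)²: (rs¹²) · r = s¹²;   (s¹²) · s¹² = s⁸

Answer: s⁸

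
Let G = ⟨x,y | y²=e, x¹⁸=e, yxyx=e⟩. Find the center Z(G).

An element z ∈ Z(G) iff z commutes with every generator.
For example x⁹ is central: (x⁹)·x = x¹⁰ = x·(x⁹); (x⁹)·y = x⁹y = y·(x⁹).
Whereas x ∉ Z(G) since x·y = xy ≠ x¹⁷y = y·x.
Checking each of the 36 elements this way gives Z(G) = {e, x⁹}, of order 2.

Answer: {e, x⁹}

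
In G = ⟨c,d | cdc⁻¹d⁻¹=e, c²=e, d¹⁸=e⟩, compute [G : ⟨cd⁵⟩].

First find ord(cd⁵) by computing successive powers:
  (cd⁵)¹ = cd⁵, (cd⁵)² = d¹⁰, (cd⁵)³ = cd¹⁵, (cd⁵)⁴ = d², (cd⁵)⁵ = cd⁷, (cd⁵)⁶ = d¹², (cd⁵)⁷ = cd¹⁷, (cd⁵)⁸ = d⁴, (cd⁵)⁹ = cd⁹, (cd⁵)¹⁰ = d¹⁴, (cd⁵)¹¹ = cd, (cd⁵)¹² = d⁶, (cd⁵)¹³ = cd¹¹, (cd⁵)¹⁴ = d¹⁶, (cd⁵)¹⁵ = cd³, (cd⁵)¹⁶ = d⁸, (cd⁵)¹⁷ = cd¹³, (cd⁵)¹⁸ = e.
So |⟨cd⁵⟩| = ord(cd⁵) = 18. With |G| = 36, by Lagrange [G : ⟨cd⁵⟩] = 36/18 = 2.

Answer: 2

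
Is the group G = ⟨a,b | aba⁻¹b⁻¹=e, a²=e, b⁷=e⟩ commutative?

Each pair of generators commutes: a·b = ab = b·a. Since the generators pairwise commute, every element of G commutes with every other, so G is abelian.

Answer: Yes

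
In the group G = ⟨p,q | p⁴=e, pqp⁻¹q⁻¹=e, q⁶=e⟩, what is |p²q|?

Compute successive powers until reaching e:
  (p²q)¹ = p²q, (p²q)² = q², (p²q)³ = p²q³, (p²q)⁴ = q⁴, (p²q)⁵ = p²q⁵, (p²q)⁶ = e.
The smallest positive k with (p²q)ᵏ = e is 6.

Answer: 6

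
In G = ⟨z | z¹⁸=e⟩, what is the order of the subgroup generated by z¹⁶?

|⟨z¹⁶⟩| equals the order of z¹⁶. Compute successive powers until reaching e:
  (z¹⁶)¹ = z¹⁶, (z¹⁶)² = z¹⁴, (z¹⁶)³ = z¹², (z¹⁶)⁴ = z¹⁰, (z¹⁶)⁵ = z⁸, (z¹⁶)⁶ = z⁶, (z¹⁶)⁷ = z⁴, (z¹⁶)⁸ = z², (z¹⁶)⁹ = e.
The smallest positive k with (z¹⁶)ᵏ = e is 9, so |⟨z¹⁶⟩| = 9.

Answer: 9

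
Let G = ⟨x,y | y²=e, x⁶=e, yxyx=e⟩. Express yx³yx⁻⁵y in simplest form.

Multiply left to right, reducing at each step:
  y · x³ = x³y
  (x³y) · y = x³
  (x³) · x⁻⁵ = x⁴
  (x⁴) · y = x⁴y

Answer: x⁴y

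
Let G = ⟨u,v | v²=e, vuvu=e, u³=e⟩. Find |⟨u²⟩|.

|⟨u²⟩| equals the order of u². Compute successive powers until reaching e:
  (u²)¹ = u², (u²)² = u, (u²)³ = e.
The smallest positive k with (u²)ᵏ = e is 3, so |⟨u²⟩| = 3.

Answer: 3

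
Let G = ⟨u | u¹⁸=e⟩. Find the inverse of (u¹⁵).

The order of (u¹⁵) is 6 (smallest k with (u¹⁵)ᵏ = e), so (u¹⁵)⁻¹ = (u¹⁵)⁵ = u³.
Check: (u¹⁵) · (u³) → (u¹⁵) · u³ = e, giving e as required.

Answer: u³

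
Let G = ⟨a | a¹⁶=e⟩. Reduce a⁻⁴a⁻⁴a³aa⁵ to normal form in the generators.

Multiply left to right, reducing at each step:
  (a¹²) · a⁻⁴ = a⁸
  (a⁸) · a³ = a¹¹
  (a¹¹) · a = a¹²
  (a¹²) · a⁵ = a

Answer: a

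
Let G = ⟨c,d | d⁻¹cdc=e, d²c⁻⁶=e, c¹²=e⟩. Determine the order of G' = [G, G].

G' = [G, G] is generated by all commutators. The generator-pair commutators are: [c, d] = c².
The subgroup they normally generate is {e, c², c⁴, c⁶, c⁸, c¹⁰}, of order 6.
Check: |G/G'| = 24/6 = 4 is the order of the abelianisation.

Answer: 6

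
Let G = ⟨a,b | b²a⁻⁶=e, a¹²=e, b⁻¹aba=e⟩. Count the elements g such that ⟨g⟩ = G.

⟨g⟩ = G would require ord(g) = |G| = 24, but the maximum element order in G is 12 < 24. So G is not cyclic and no single element generates it: the count is 0.

Answer: 0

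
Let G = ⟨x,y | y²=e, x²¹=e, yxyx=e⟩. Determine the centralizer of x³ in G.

⟨x³⟩ ⊆ C_G(x³) since powers of x³ commute with x³; so |C_G(x³)| ≥ |⟨x³⟩| = 7.
By orbit–stabilizer, |C_G(x³)| = |G| / |conj. class of x³| = 42 / 2 = 21.
The 21 elements commuting with x³ are {e, x, x², x³, x⁴, x⁵, x⁶, x⁷, x⁸, x⁹, x¹⁰, x¹¹, x¹², x¹³, x¹⁴, x¹⁵, x¹⁶, x¹⁷, x¹⁸, x¹⁹, x²⁰}.

Answer: {e, x, x², x³, x⁴, x⁵, x⁶, x⁷, x⁸, x⁹, x¹⁰, x¹¹, x¹², x¹³, x¹⁴, x¹⁵, x¹⁶, x¹⁷, x¹⁸, x¹⁹, x²⁰}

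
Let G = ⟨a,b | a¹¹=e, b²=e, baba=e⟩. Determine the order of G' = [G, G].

G' = [G, G] is generated by all commutators. The generator-pair commutators are: [a, b] = a².
The subgroup they normally generate is {e, a, a², a³, a⁴, a⁵, a⁶, a⁷, a⁸, a⁹, a¹⁰}, of order 11.
Check: |G/G'| = 22/11 = 2 is the order of the abelianisation.

Answer: 11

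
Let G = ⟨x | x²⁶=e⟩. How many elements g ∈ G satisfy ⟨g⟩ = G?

G is cyclic of order 26. An element generates G iff its order is 26, and a cyclic group of order 26 has exactly φ(26) = 12 such elements.

Answer: 12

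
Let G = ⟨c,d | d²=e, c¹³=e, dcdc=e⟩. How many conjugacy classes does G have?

The conjugacy classes (representative and size) are:
  [e] (size 1), [c¹²] (size 2), [c¹¹] (size 2), [c³] (size 2), [c⁴] (size 2), [c⁸] (size 2), [c⁶] (size 2), [d] (size 13).
Class equation: 1 + 2 + 2 + 2 + 2 + 2 + 2 + 13 = 26 = |G|. So G has 8 conjugacy classes.

Answer: 8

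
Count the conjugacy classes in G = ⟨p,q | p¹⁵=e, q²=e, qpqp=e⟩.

The conjugacy classes (representative and size) are:
  [e] (size 1), [p¹⁴] (size 2), [p²] (size 2), [p³] (size 2), [p⁴] (size 2), [p¹⁰] (size 2), [p⁹] (size 2), [p⁷] (size 2), [p¹³q] (size 15).
Class equation: 1 + 2 + 2 + 2 + 2 + 2 + 2 + 2 + 15 = 30 = |G|. So G has 9 conjugacy classes.

Answer: 9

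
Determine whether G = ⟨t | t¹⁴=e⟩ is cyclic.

|G| = 14. The element t has order 14 (its powers give 14 distinct elements), so ⟨t⟩ = G and G is cyclic.

Answer: Yes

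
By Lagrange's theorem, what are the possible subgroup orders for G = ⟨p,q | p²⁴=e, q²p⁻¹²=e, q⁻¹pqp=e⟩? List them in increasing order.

|G| = 48 = 2⁴ · 3. By Lagrange's theorem the order of any subgroup divides 48; the divisors of 48 are 1, 2, 3, 4, 6, 8, 12, 16, 24, 48.

Answer: 1, 2, 3, 4, 6, 8, 12, 16, 24, 48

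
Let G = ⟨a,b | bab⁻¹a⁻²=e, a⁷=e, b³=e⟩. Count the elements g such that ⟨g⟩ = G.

⟨g⟩ = G would require ord(g) = |G| = 21, but the maximum element order in G is 7 < 21. So G is not cyclic and no single element generates it: the count is 0.

Answer: 0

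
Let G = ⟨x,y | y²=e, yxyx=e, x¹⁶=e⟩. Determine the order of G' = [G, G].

G' = [G, G] is generated by all commutators. The generator-pair commutators are: [x, y] = x².
The subgroup they normally generate is {e, x², x⁴, x⁶, x⁸, x¹⁰, x¹², x¹⁴}, of order 8.
Check: |G/G'| = 32/8 = 4 is the order of the abelianisation.

Answer: 8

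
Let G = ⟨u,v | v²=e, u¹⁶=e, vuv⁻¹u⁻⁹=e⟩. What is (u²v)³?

Compute successive powers of (u²v), reducing at each step:
  (u²v)²: (u²v) · u² = u⁴v;   (u⁴v) · v = u⁴
  (u²v)³: (u⁴) · u² = u⁶;   (u⁶) · v = u⁶v

Answer: u⁶v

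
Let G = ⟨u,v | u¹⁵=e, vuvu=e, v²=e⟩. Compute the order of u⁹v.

Compute successive powers until reaching e:
  (u⁹v)¹ = u⁹v, (u⁹v)² = e.
The smallest positive k with (u⁹v)ᵏ = e is 2.

Answer: 2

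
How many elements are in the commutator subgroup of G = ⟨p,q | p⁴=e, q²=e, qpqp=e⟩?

G' = [G, G] is generated by all commutators. The generator-pair commutators are: [p, q] = p².
The subgroup they normally generate is {e, p²}, of order 2.
Check: |G/G'| = 8/2 = 4 is the order of the abelianisation.

Answer: 2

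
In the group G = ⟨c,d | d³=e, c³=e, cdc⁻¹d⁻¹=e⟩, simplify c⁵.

Compute successive powers of c, reducing at each step:
  c²: c · c = c²
  c³: (c²) · c = e
  c⁴: e · c = c
  c⁵: c · c = c²

Answer: c²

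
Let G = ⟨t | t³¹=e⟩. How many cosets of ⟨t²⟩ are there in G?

First find ord(t²) by computing successive powers:
  (t²)¹ = t², (t²)² = t⁴, (t²)³ = t⁶, (t²)⁴ = t⁸, (t²)⁵ = t¹⁰, (t²)⁶ = t¹², (t²)⁷ = t¹⁴, (t²)⁸ = t¹⁶, (t²)⁹ = t¹⁸, (t²)¹⁰ = t²⁰, (t²)¹¹ = t²², (t²)¹² = t²⁴, (t²)¹³ = t²⁶, (t²)¹⁴ = t²⁸, (t²)¹⁵ = t³⁰, (t²)¹⁶ = t, (t²)¹⁷ = t³, (t²)¹⁸ = t⁵, (t²)¹⁹ = t⁷, (t²)²⁰ = t⁹, (t²)²¹ = t¹¹, (t²)²² = t¹³, (t²)²³ = t¹⁵, (t²)²⁴ = t¹⁷, (t²)²⁵ = t¹⁹, (t²)²⁶ = t²¹, (t²)²⁷ = t²³, (t²)²⁸ = t²⁵, (t²)²⁹ = t²⁷, (t²)³⁰ = t²⁹, (t²)³¹ = e.
So |⟨t²⟩| = ord(t²) = 31. With |G| = 31, by Lagrange [G : ⟨t²⟩] = 31/31 = 1.

Answer: 1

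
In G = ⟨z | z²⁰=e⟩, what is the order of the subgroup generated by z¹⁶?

|⟨z¹⁶⟩| equals the order of z¹⁶. Compute successive powers until reaching e:
  (z¹⁶)¹ = z¹⁶, (z¹⁶)² = z¹², (z¹⁶)³ = z⁸, (z¹⁶)⁴ = z⁴, (z¹⁶)⁵ = e.
The smallest positive k with (z¹⁶)ᵏ = e is 5, so |⟨z¹⁶⟩| = 5.

Answer: 5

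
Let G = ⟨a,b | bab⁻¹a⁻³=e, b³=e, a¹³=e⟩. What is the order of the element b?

Compute successive powers until reaching e:
  b¹ = b, b² = b², b³ = e.
The smallest positive k with bᵏ = e is 3.

Answer: 3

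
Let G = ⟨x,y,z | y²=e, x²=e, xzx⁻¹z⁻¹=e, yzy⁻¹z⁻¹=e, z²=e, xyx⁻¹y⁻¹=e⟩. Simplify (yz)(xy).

Compute (yz) · (xy) by multiplying left to right and reducing via the relations at each step:
  (yz) · x = xyz
  (xyz) · y = xz

Answer: xz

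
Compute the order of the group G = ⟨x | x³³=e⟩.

G is generated by a single element, so G is cyclic. The relator gives x³³ = e and no smaller power is forced to be e, so the 33 powers {e, x, x², x³, x⁴, x⁵, x⁶, x⁷, x⁸, x⁹, x²², x²³, x²¹, x²⁰, x²⁴, x²⁵, x²⁶, x²⁷, x²⁸, x²⁹, x³², x³¹, x³⁰, x¹², x¹³, x¹¹, x¹⁰, x¹⁴, x¹⁵, x¹⁶, x¹⁷, x¹⁸, x¹⁹} are distinct. Hence |G| = 33.

Answer: 33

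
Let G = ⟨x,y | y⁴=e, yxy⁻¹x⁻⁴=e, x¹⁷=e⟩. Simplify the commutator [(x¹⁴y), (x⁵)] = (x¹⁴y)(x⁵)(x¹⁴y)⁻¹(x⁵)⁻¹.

[(x¹⁴y), (x⁵)] = (x¹⁴y)·(x⁵)·(x¹⁴y)⁻¹·(x⁵)⁻¹.
  (x¹⁴y) · (x⁵) = y
  y · (x⁵y³) = x³
  (x³) · (x¹²) = x¹⁵

Answer: x¹⁵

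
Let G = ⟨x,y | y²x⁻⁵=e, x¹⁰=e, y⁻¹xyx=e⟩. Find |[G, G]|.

G' = [G, G] is generated by all commutators. The generator-pair commutators are: [x, y] = x².
The subgroup they normally generate is {e, x², x⁴, x⁶, x⁸}, of order 5.
Check: |G/G'| = 20/5 = 4 is the order of the abelianisation.

Answer: 5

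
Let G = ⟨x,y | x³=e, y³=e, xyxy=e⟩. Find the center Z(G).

An element z ∈ Z(G) iff z commutes with every generator.
For example e is central: e·x = x = x·e; e·y = y = y·e.
Whereas x ∉ Z(G) since x·y = xy ≠ x²y² = y·x.
Checking each of the 12 elements this way gives Z(G) = {e}, of order 1.

Answer: {e}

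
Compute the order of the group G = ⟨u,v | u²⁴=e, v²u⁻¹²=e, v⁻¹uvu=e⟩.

Enumerate words in the generators, reducing via the relations: the distinct elements are
  {e, u, v, uv, u², u³, u⁴, u⁵, u⁶, u⁷, u⁸, u⁹, u²v, u²², u²³, u²¹, u²⁰, u³v, u¹², u¹³, u¹¹, u¹⁰, u¹⁴, u¹⁵, u¹⁶, u¹⁷, u¹⁸, u¹⁹, u⁴v, u⁵v, u⁶v, u⁷v, u⁸v, u⁹v, v⁻¹, uv⁻¹, u¹¹v, u¹⁰v, u²v⁻¹, u³v⁻¹, u⁴v⁻¹, u⁵v⁻¹, u⁶v⁻¹, u⁷v⁻¹, u⁸v⁻¹, u⁹v⁻¹, u¹¹v⁻¹, u¹⁰v⁻¹}.
No further products give new elements, so |G| = 48.

Answer: 48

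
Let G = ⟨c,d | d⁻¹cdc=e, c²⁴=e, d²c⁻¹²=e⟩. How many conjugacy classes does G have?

The conjugacy classes (representative and size) are:
  [e] (size 1), [c] (size 2), [c²] (size 2), [c³] (size 2), [c⁴] (size 2), [c⁵] (size 2), [c¹⁸] (size 2), [c⁷] (size 2), [c¹⁶] (size 2), [c¹⁵] (size 2), [c¹⁴] (size 2), [c¹³] (size 2), [c¹²] (size 1), [c⁶d] (size 12), [c⁵d⁻¹] (size 12).
Class equation: 1 + 2 + 2 + 2 + 2 + 2 + 2 + 2 + 2 + 2 + 2 + 2 + 1 + 12 + 12 = 48 = |G|. So G has 15 conjugacy classes.

Answer: 15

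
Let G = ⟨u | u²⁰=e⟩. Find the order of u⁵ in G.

Compute successive powers until reaching e:
  (u⁵)¹ = u⁵, (u⁵)² = u¹⁰, (u⁵)³ = u¹⁵, (u⁵)⁴ = e.
The smallest positive k with (u⁵)ᵏ = e is 4.

Answer: 4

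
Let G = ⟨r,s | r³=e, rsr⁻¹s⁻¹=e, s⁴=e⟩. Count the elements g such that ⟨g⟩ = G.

G is cyclic of order 12. An element generates G iff its order is 12, and a cyclic group of order 12 has exactly φ(12) = 4 such elements.

Answer: 4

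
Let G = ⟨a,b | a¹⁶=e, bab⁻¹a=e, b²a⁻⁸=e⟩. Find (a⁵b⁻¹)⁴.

Compute successive powers of (a⁵b⁻¹), reducing at each step:
  (a⁵b⁻¹)²: (a⁵b⁻¹) · a⁵ = b⁻¹;   (b⁻¹) · b⁻¹ = a⁸
  (a⁵b⁻¹)³: (a⁸) · a⁵ = a¹³;   (a¹³) · b⁻¹ = a⁵b
  (a⁵b⁻¹)⁴: (a⁵b) · a⁵ = b;   b · b⁻¹ = e

Answer: e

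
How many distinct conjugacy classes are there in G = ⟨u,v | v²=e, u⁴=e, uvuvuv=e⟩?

The conjugacy classes (representative and size) are:
  [e] (size 1), [u³] (size 6), [u²vu²v] (size 3), [uvu³] (size 6), [vu³] (size 8).
Class equation: 1 + 6 + 3 + 6 + 8 = 24 = |G|. So G has 5 conjugacy classes.

Answer: 5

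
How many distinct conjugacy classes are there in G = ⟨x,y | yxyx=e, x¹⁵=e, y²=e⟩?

The conjugacy classes (representative and size) are:
  [e] (size 1), [x¹⁴] (size 2), [x²] (size 2), [x³] (size 2), [x⁴] (size 2), [x¹⁰] (size 2), [x⁹] (size 2), [x⁷] (size 2), [x¹³y] (size 15).
Class equation: 1 + 2 + 2 + 2 + 2 + 2 + 2 + 2 + 15 = 30 = |G|. So G has 9 conjugacy classes.

Answer: 9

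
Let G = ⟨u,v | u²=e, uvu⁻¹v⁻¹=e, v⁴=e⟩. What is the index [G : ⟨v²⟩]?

First find ord(v²) by computing successive powers:
  (v²)¹ = v², (v²)² = e.
So |⟨v²⟩| = ord(v²) = 2. With |G| = 8, by Lagrange [G : ⟨v²⟩] = 8/2 = 4.

Answer: 4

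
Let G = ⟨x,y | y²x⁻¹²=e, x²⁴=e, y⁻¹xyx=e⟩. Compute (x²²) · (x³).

Compute (x²²) · (x³) by multiplying left to right and reducing via the relations at each step:
  (x²²) · x³ = x

Answer: x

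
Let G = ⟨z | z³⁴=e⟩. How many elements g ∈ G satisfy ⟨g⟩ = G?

G is cyclic of order 34. An element generates G iff its order is 34, and a cyclic group of order 34 has exactly φ(34) = 16 such elements.

Answer: 16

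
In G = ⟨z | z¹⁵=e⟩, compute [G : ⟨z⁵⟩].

First find ord(z⁵) by computing successive powers:
  (z⁵)¹ = z⁵, (z⁵)² = z¹⁰, (z⁵)³ = e.
So |⟨z⁵⟩| = ord(z⁵) = 3. With |G| = 15, by Lagrange [G : ⟨z⁵⟩] = 15/3 = 5.

Answer: 5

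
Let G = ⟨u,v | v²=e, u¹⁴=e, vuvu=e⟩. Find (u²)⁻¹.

The order of (u²) is 7 (smallest k with (u²)ᵏ = e), so (u²)⁻¹ = (u²)⁶ = u¹².
Check: (u²) · (u¹²) → (u²) · u¹² = e, giving e as required.

Answer: u¹²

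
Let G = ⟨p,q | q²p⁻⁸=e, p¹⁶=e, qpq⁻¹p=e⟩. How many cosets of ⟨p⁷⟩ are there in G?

First find ord(p⁷) by computing successive powers:
  (p⁷)¹ = p⁷, (p⁷)² = p¹⁴, (p⁷)³ = p⁵, (p⁷)⁴ = p¹², (p⁷)⁵ = p³, (p⁷)⁶ = p¹⁰, (p⁷)⁷ = p, (p⁷)⁸ = p⁸, (p⁷)⁹ = p¹⁵, (p⁷)¹⁰ = p⁶, (p⁷)¹¹ = p¹³, (p⁷)¹² = p⁴, (p⁷)¹³ = p¹¹, (p⁷)¹⁴ = p², (p⁷)¹⁵ = p⁹, (p⁷)¹⁶ = e.
So |⟨p⁷⟩| = ord(p⁷) = 16. With |G| = 32, by Lagrange [G : ⟨p⁷⟩] = 32/16 = 2.

Answer: 2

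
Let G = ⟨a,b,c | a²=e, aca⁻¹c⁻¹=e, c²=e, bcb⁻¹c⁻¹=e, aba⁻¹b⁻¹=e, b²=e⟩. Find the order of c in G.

Compute successive powers until reaching e:
  c¹ = c, c² = e.
The smallest positive k with cᵏ = e is 2.

Answer: 2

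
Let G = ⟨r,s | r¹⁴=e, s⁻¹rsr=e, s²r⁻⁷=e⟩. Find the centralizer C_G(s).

⟨s⟩ ⊆ C_G(s) since powers of s commute with s; so |C_G(s)| ≥ |⟨s⟩| = 4.
By orbit–stabilizer, |C_G(s)| = |G| / |conj. class of s| = 28 / 7 = 4.
The 4 elements commuting with s are {e, r⁷, s, s⁻¹}.

Answer: {e, r⁷, s, s⁻¹}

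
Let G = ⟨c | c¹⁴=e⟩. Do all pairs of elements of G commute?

G has a single generator, so G is cyclic and hence abelian.

Answer: Yes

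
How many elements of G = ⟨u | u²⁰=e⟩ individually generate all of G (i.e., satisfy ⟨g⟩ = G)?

G is cyclic of order 20. An element generates G iff its order is 20, and a cyclic group of order 20 has exactly φ(20) = 8 such elements.

Answer: 8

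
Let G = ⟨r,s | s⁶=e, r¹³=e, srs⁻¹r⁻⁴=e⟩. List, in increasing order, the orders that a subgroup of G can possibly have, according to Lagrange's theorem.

|G| = 78 = 2 · 3 · 13. By Lagrange's theorem the order of any subgroup divides 78; the divisors of 78 are 1, 2, 3, 6, 13, 26, 39, 78.

Answer: 1, 2, 3, 6, 13, 26, 39, 78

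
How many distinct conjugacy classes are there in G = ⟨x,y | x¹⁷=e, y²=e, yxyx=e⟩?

The conjugacy classes (representative and size) are:
  [e] (size 1), [x¹⁶] (size 2), [x²] (size 2), [x³] (size 2), [x¹³] (size 2), [x¹²] (size 2), [x⁶] (size 2), [x¹⁰] (size 2), [x⁹] (size 2), [x⁷y] (size 17).
Class equation: 1 + 2 + 2 + 2 + 2 + 2 + 2 + 2 + 2 + 17 = 34 = |G|. So G has 10 conjugacy classes.

Answer: 10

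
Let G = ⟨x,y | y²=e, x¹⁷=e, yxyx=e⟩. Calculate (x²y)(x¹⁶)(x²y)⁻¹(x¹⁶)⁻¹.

[(x²y), (x¹⁶)] = (x²y)·(x¹⁶)·(x²y)⁻¹·(x¹⁶)⁻¹.
  (x²y) · (x¹⁶) = x³y
  (x³y) · (x²y) = x
  x · x = x²

Answer: x²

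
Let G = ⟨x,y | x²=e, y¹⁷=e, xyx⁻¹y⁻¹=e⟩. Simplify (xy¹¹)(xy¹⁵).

Compute (xy¹¹) · (xy¹⁵) by multiplying left to right and reducing via the relations at each step:
  (xy¹¹) · x = y¹¹
  (y¹¹) · y¹⁵ = y⁹

Answer: y⁹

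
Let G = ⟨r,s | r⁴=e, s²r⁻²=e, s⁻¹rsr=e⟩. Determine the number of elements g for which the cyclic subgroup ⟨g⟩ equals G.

⟨g⟩ = G would require ord(g) = |G| = 8, but the maximum element order in G is 4 < 8. So G is not cyclic and no single element generates it: the count is 0.

Answer: 0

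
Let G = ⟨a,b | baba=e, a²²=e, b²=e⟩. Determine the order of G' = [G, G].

G' = [G, G] is generated by all commutators. The generator-pair commutators are: [a, b] = a².
The subgroup they normally generate is {e, a², a⁴, a⁶, a⁸, a¹⁰, a¹², a¹⁴, a¹⁶, a¹⁸, a²⁰}, of order 11.
Check: |G/G'| = 44/11 = 4 is the order of the abelianisation.

Answer: 11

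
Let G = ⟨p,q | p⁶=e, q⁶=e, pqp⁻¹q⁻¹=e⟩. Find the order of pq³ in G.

Compute successive powers until reaching e:
  (pq³)¹ = pq³, (pq³)² = p², (pq³)³ = p³q³, (pq³)⁴ = p⁴, (pq³)⁵ = p⁵q³, (pq³)⁶ = e.
The smallest positive k with (pq³)ᵏ = e is 6.

Answer: 6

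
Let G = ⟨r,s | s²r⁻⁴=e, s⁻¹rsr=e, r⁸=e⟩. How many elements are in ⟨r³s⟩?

|⟨r³s⟩| equals the order of r³s. Compute successive powers until reaching e:
  (r³s)¹ = r³s, (r³s)² = r⁴, (r³s)³ = r³s⁻¹, (r³s)⁴ = e.
The smallest positive k with (r³s)ᵏ = e is 4, so |⟨r³s⟩| = 4.

Answer: 4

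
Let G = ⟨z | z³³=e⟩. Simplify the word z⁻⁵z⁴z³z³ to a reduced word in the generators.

Multiply left to right, reducing at each step:
  (z²⁸) · z⁴ = z³²
  (z³²) · z³ = z²
  (z²) · z³ = z⁵

Answer: z⁵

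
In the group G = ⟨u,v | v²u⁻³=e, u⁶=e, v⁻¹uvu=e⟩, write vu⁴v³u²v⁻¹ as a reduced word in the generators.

Multiply left to right, reducing at each step:
  v · u⁴ = u²v
  (u²v) · v³ = u²
  (u²) · u² = u⁴
  (u⁴) · v⁻¹ = uv

Answer: uv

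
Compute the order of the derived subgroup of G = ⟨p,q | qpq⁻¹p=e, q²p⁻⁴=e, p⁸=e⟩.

G' = [G, G] is generated by all commutators. The generator-pair commutators are: [p, q] = p².
The subgroup they normally generate is {e, p², p⁴, p⁶}, of order 4.
Check: |G/G'| = 16/4 = 4 is the order of the abelianisation.

Answer: 4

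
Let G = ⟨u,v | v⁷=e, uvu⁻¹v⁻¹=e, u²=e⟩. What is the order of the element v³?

Compute successive powers until reaching e:
  (v³)¹ = v³, (v³)² = v⁶, (v³)³ = v², (v³)⁴ = v⁵, (v³)⁵ = v, (v³)⁶ = v⁴, (v³)⁷ = e.
The smallest positive k with (v³)ᵏ = e is 7.

Answer: 7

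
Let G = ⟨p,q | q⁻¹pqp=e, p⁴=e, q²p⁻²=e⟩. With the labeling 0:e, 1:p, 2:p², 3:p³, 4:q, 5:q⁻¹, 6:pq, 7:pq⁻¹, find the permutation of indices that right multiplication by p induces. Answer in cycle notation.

(0 1 2 3)(4 7 5 6)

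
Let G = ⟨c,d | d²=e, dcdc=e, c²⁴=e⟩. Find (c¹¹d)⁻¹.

The order of (c¹¹d) is 2 (smallest k with (c¹¹d)ᵏ = e), so (c¹¹d)⁻¹ = (c¹¹d)¹ = c¹¹d.
Check: (c¹¹d) · (c¹¹d) → (c¹¹d) · c¹¹ = d;   d · d = e, giving e as required.

Answer: c¹¹d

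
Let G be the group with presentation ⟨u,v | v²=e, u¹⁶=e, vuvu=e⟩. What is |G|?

Enumerate words in the generators, reducing via the relations: the distinct elements are
  {e, u, v, uv, u², u³, u⁴, u⁵, u⁶, u⁷, u⁸, u⁹, u²v, u³v, u¹², u¹³, u¹¹, u¹⁰, u¹⁴, u¹⁵, u⁴v, u⁵v, u⁶v, u⁷v, u⁸v, u⁹v, u¹²v, u¹³v, u¹¹v, u¹⁰v, u¹⁴v, u¹⁵v}.
No further products give new elements, so |G| = 32.

Answer: 32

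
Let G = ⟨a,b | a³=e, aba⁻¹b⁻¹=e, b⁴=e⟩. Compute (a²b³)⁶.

Compute successive powers of (a²b³), reducing at each step:
  (a²b³)²: (a²b³) · a² = ab³;   (ab³) · b³ = ab²
  (a²b³)³: (ab²) · a² = b²;   (b²) · b³ = b
  (a²b³)⁴: b · a² = a²b;   (a²b) · b³ = a²
  (a²b³)⁵: (a²) · a² = a;   a · b³ = ab³
  (a²b³)⁶: (ab³) · a² = b³;   (b³) · b³ = b²

Answer: b²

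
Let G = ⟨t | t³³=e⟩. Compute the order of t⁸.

Compute successive powers until reaching e:
  (t⁸)¹ = t⁸, (t⁸)² = t¹⁶, (t⁸)³ = t²⁴, (t⁸)⁴ = t³², (t⁸)⁵ = t⁷, (t⁸)⁶ = t¹⁵, (t⁸)⁷ = t²³, (t⁸)⁸ = t³¹, (t⁸)⁹ = t⁶, (t⁸)¹⁰ = t¹⁴, (t⁸)¹¹ = t²², (t⁸)¹² = t³⁰, (t⁸)¹³ = t⁵, (t⁸)¹⁴ = t¹³, (t⁸)¹⁵ = t²¹, (t⁸)¹⁶ = t²⁹, (t⁸)¹⁷ = t⁴, (t⁸)¹⁸ = t¹², (t⁸)¹⁹ = t²⁰, (t⁸)²⁰ = t²⁸, (t⁸)²¹ = t³, (t⁸)²² = t¹¹, (t⁸)²³ = t¹⁹, (t⁸)²⁴ = t²⁷, (t⁸)²⁵ = t², (t⁸)²⁶ = t¹⁰, (t⁸)²⁷ = t¹⁸, (t⁸)²⁸ = t²⁶, (t⁸)²⁹ = t, (t⁸)³⁰ = t⁹, (t⁸)³¹ = t¹⁷, (t⁸)³² = t²⁵, (t⁸)³³ = e.
The smallest positive k with (t⁸)ᵏ = e is 33.

Answer: 33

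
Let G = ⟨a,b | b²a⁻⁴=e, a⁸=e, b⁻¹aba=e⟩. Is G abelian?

a·b = ab but b·a = a³b⁻¹, so a·b ≠ b·a and G is not abelian.

Answer: No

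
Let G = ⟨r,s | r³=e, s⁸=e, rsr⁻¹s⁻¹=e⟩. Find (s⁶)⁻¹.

The order of (s⁶) is 4 (smallest k with (s⁶)ᵏ = e), so (s⁶)⁻¹ = (s⁶)³ = s².
Check: (s⁶) · (s²) → (s⁶) · s² = e, giving e as required.

Answer: s²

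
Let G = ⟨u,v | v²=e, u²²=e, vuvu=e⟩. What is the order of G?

Enumerate words in the generators, reducing via the relations: the distinct elements are
  {e, u, v, uv, u², u³, u⁴, u⁵, u⁶, u⁷, u⁸, u⁹, u²v, u²¹, u²⁰, u³v, u¹², u¹³, u¹¹, u¹⁰, u¹⁴, u¹⁵, u¹⁶, u¹⁷, u¹⁸, u¹⁹, u⁴v, u⁵v, u⁶v, u⁷v, u⁸v, u⁹v, u²¹v, u²⁰v, u¹²v, u¹³v, u¹¹v, u¹⁰v, u¹⁴v, u¹⁵v, u¹⁶v, u¹⁷v, u¹⁸v, u¹⁹v}.
No further products give new elements, so |G| = 44.

Answer: 44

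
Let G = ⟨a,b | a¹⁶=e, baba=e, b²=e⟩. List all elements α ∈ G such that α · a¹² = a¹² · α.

⟨a¹²⟩ ⊆ C_G(a¹²) since powers of a¹² commute with a¹²; so |C_G(a¹²)| ≥ |⟨a¹²⟩| = 4.
By orbit–stabilizer, |C_G(a¹²)| = |G| / |conj. class of a¹²| = 32 / 2 = 16.
The 16 elements commuting with a¹² are {e, a, a², a³, a⁴, a⁵, a⁶, a⁷, a⁸, a⁹, a¹⁰, a¹¹, a¹², a¹³, a¹⁴, a¹⁵}.

Answer: {e, a, a², a³, a⁴, a⁵, a⁶, a⁷, a⁸, a⁹, a¹⁰, a¹¹, a¹², a¹³, a¹⁴, a¹⁵}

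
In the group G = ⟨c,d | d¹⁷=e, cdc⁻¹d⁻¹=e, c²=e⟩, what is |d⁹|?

Compute successive powers until reaching e:
  (d⁹)¹ = d⁹, (d⁹)² = d, (d⁹)³ = d¹⁰, (d⁹)⁴ = d², (d⁹)⁵ = d¹¹, (d⁹)⁶ = d³, (d⁹)⁷ = d¹², (d⁹)⁸ = d⁴, (d⁹)⁹ = d¹³, (d⁹)¹⁰ = d⁵, (d⁹)¹¹ = d¹⁴, (d⁹)¹² = d⁶, (d⁹)¹³ = d¹⁵, (d⁹)¹⁴ = d⁷, (d⁹)¹⁵ = d¹⁶, (d⁹)¹⁶ = d⁸, (d⁹)¹⁷ = e.
The smallest positive k with (d⁹)ᵏ = e is 17.

Answer: 17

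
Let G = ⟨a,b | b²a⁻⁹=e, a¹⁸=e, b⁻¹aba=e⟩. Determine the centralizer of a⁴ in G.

⟨a⁴⟩ ⊆ C_G(a⁴) since powers of a⁴ commute with a⁴; so |C_G(a⁴)| ≥ |⟨a⁴⟩| = 9.
By orbit–stabilizer, |C_G(a⁴)| = |G| / |conj. class of a⁴| = 36 / 2 = 18.
The 18 elements commuting with a⁴ are {e, a, a², a³, a⁴, a⁵, a⁶, a⁷, a⁸, a⁹, a¹⁰, a¹¹, a¹², a¹³, a¹⁴, a¹⁵, a¹⁶, a¹⁷}.

Answer: {e, a, a², a³, a⁴, a⁵, a⁶, a⁷, a⁸, a⁹, a¹⁰, a¹¹, a¹², a¹³, a¹⁴, a¹⁵, a¹⁶, a¹⁷}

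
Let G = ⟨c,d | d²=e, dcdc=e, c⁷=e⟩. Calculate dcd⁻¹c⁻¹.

[d, c] = d·c·d⁻¹·c⁻¹.
  d · c = c⁶d
  (c⁶d) · d = c⁶
  (c⁶) · (c⁶) = c⁵

Answer: c⁵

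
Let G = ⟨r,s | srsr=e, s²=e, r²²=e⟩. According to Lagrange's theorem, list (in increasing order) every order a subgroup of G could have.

|G| = 44 = 2² · 11. By Lagrange's theorem the order of any subgroup divides 44; the divisors of 44 are 1, 2, 4, 11, 22, 44.

Answer: 1, 2, 4, 11, 22, 44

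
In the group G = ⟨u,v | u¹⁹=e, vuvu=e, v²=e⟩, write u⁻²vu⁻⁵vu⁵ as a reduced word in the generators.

Multiply left to right, reducing at each step:
  (u¹⁷) · v = u¹⁷v
  (u¹⁷v) · u⁻⁵ = u³v
  (u³v) · v = u³
  (u³) · u⁵ = u⁸

Answer: u⁸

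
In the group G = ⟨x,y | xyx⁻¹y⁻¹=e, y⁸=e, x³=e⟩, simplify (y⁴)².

Compute successive powers of (y⁴), reducing at each step:
  (y⁴)²: (y⁴) · y⁴ = e

Answer: e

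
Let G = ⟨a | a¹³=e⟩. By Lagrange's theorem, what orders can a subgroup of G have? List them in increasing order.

|G| = 13 = 13. By Lagrange's theorem the order of any subgroup divides 13; the divisors of 13 are 1, 13.

Answer: 1, 13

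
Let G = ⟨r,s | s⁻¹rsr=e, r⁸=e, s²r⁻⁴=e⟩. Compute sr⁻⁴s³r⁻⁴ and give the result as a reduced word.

Multiply left to right, reducing at each step:
  s · r⁻⁴ = s⁻¹
  (s⁻¹) · s³ = r⁴
  (r⁴) · r⁻⁴ = e

Answer: e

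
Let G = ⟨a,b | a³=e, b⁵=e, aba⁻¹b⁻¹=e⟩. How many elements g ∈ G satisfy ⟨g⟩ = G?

G is cyclic of order 15. An element generates G iff its order is 15, and a cyclic group of order 15 has exactly φ(15) = 8 such elements.

Answer: 8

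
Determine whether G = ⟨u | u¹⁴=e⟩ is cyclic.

|G| = 14. The element u has order 14 (its powers give 14 distinct elements), so ⟨u⟩ = G and G is cyclic.

Answer: Yes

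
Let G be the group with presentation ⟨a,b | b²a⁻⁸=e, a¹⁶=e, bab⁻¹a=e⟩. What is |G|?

Enumerate words in the generators, reducing via the relations: the distinct elements are
  {a, b, e, ab, a², a³, a⁴, a⁵, a⁶, a⁷, a⁸, a⁹, a²b, a³b, a¹², a¹³, a¹¹, a¹⁰, a¹⁴, a¹⁵, a⁴b, a⁵b, a⁶b, a⁷b, b⁻¹, ab⁻¹, a²b⁻¹, a³b⁻¹, a⁴b⁻¹, a⁵b⁻¹, a⁶b⁻¹, a⁷b⁻¹}.
No further products give new elements, so |G| = 32.

Answer: 32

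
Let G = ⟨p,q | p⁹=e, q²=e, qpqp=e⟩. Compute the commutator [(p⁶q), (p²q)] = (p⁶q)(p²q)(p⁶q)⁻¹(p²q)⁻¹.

[(p⁶q), (p²q)] = (p⁶q)·(p²q)·(p⁶q)⁻¹·(p²q)⁻¹.
  (p⁶q) · (p²q) = p⁴
  (p⁴) · (p⁶q) = pq
  (pq) · (p²q) = p⁸

Answer: p⁸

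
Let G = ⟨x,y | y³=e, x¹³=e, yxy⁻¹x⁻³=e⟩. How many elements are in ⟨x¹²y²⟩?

|⟨x¹²y²⟩| equals the order of x¹²y². Compute successive powers until reaching e:
  (x¹²y²)¹ = x¹²y², (x¹²y²)² = x³y, (x¹²y²)³ = e.
The smallest positive k with (x¹²y²)ᵏ = e is 3, so |⟨x¹²y²⟩| = 3.

Answer: 3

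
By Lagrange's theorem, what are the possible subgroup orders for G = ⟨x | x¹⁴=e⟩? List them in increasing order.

|G| = 14 = 2 · 7. By Lagrange's theorem the order of any subgroup divides 14; the divisors of 14 are 1, 2, 7, 14.

Answer: 1, 2, 7, 14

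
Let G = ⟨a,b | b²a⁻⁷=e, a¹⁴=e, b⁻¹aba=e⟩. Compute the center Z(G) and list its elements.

An element z ∈ Z(G) iff z commutes with every generator.
For example a⁷ is central: (a⁷)·a = a⁸ = a·(a⁷); (a⁷)·b = b⁻¹ = b·(a⁷).
Whereas a ∉ Z(G) since a·b = ab ≠ a⁶b⁻¹ = b·a.
Checking each of the 28 elements this way gives Z(G) = {e, a⁷}, of order 2.

Answer: {e, a⁷}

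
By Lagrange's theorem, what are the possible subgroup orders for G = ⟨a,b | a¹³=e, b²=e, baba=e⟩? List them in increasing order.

|G| = 26 = 2 · 13. By Lagrange's theorem the order of any subgroup divides 26; the divisors of 26 are 1, 2, 13, 26.

Answer: 1, 2, 13, 26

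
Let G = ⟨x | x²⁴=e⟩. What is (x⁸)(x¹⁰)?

Compute (x⁸) · (x¹⁰) by multiplying left to right and reducing via the relations at each step:
  (x⁸) · x¹⁰ = x¹⁸

Answer: x¹⁸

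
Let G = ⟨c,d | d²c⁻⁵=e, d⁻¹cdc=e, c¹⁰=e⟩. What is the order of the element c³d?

Compute successive powers until reaching e:
  (c³d)¹ = c³d, (c³d)² = c⁵, (c³d)³ = c³d⁻¹, (c³d)⁴ = e.
The smallest positive k with (c³d)ᵏ = e is 4.

Answer: 4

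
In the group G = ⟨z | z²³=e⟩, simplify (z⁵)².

Compute successive powers of (z⁵), reducing at each step:
  (z⁵)²: (z⁵) · z⁵ = z¹⁰

Answer: z¹⁰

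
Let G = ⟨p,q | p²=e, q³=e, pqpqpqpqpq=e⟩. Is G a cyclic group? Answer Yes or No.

Every cyclic group is abelian. But p·q = pq while q·p = qp, so p·q ≠ q·p and G is not abelian. Hence G is not cyclic.

Answer: No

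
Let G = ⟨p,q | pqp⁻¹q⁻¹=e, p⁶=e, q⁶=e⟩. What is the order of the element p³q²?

Compute successive powers until reaching e:
  (p³q²)¹ = p³q², (p³q²)² = q⁴, (p³q²)³ = p³, (p³q²)⁴ = q², (p³q²)⁵ = p³q⁴, (p³q²)⁶ = e.
The smallest positive k with (p³q²)ᵏ = e is 6.

Answer: 6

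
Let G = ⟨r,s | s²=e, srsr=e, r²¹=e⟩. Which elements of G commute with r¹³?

⟨r¹³⟩ ⊆ C_G(r¹³) since powers of r¹³ commute with r¹³; so |C_G(r¹³)| ≥ |⟨r¹³⟩| = 21.
By orbit–stabilizer, |C_G(r¹³)| = |G| / |conj. class of r¹³| = 42 / 2 = 21.
The 21 elements commuting with r¹³ are {e, r, r², r³, r⁴, r⁵, r⁶, r⁷, r⁸, r⁹, r¹⁰, r¹¹, r¹², r¹³, r¹⁴, r¹⁵, r¹⁶, r¹⁷, r¹⁸, r¹⁹, r²⁰}.

Answer: {e, r, r², r³, r⁴, r⁵, r⁶, r⁷, r⁸, r⁹, r¹⁰, r¹¹, r¹², r¹³, r¹⁴, r¹⁵, r¹⁶, r¹⁷, r¹⁸, r¹⁹, r²⁰}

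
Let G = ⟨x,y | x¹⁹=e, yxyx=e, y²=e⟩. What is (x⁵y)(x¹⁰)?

Compute (x⁵y) · (x¹⁰) by multiplying left to right and reducing via the relations at each step:
  (x⁵y) · x¹⁰ = x¹⁴y

Answer: x¹⁴y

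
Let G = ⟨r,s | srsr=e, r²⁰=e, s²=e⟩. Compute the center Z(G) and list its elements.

An element z ∈ Z(G) iff z commutes with every generator.
For example r¹⁰ is central: (r¹⁰)·r = r¹¹ = r·(r¹⁰); (r¹⁰)·s = r¹⁰s = s·(r¹⁰).
Whereas r ∉ Z(G) since r·s = rs ≠ r¹⁹s = s·r.
Checking each of the 40 elements this way gives Z(G) = {e, r¹⁰}, of order 2.

Answer: {e, r¹⁰}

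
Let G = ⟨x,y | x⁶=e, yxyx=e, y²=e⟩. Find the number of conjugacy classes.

The conjugacy classes (representative and size) are:
  [e] (size 1), [x⁵] (size 2), [x⁴] (size 2), [x³] (size 1), [y] (size 3), [x³y] (size 3).
Class equation: 1 + 2 + 2 + 1 + 3 + 3 = 12 = |G|. So G has 6 conjugacy classes.

Answer: 6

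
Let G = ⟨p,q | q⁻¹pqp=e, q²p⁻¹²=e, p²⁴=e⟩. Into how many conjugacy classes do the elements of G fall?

The conjugacy classes (representative and size) are:
  [e] (size 1), [p] (size 2), [p²] (size 2), [p³] (size 2), [p⁴] (size 2), [p⁵] (size 2), [p¹⁸] (size 2), [p⁷] (size 2), [p¹⁶] (size 2), [p¹⁵] (size 2), [p¹⁴] (size 2), [p¹³] (size 2), [p¹²] (size 1), [p⁶q] (size 12), [p⁵q⁻¹] (size 12).
Class equation: 1 + 2 + 2 + 2 + 2 + 2 + 2 + 2 + 2 + 2 + 2 + 2 + 1 + 12 + 12 = 48 = |G|. So G has 15 conjugacy classes.

Answer: 15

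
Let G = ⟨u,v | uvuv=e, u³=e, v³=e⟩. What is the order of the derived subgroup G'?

G' = [G, G] is generated by all commutators. The generator-pair commutators are: [u, v] = uv²u.
The subgroup they normally generate is {e, uv, u²v², uv²u}, of order 4.
Check: |G/G'| = 12/4 = 3 is the order of the abelianisation.

Answer: 4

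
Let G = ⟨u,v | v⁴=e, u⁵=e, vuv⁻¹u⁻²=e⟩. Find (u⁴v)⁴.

Compute successive powers of (u⁴v), reducing at each step:
  (u⁴v)²: (u⁴v) · u⁴ = u²v;   (u²v) · v = u²v²
  (u⁴v)³: (u²v²) · u⁴ = u³v²;   (u³v²) · v = u³v³
  (u⁴v)⁴: (u³v³) · u⁴ = v³;   (v³) · v = e

Answer: e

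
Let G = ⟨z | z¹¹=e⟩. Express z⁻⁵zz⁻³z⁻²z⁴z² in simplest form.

Multiply left to right, reducing at each step:
  (z⁶) · z = z⁷
  (z⁷) · z⁻³ = z⁴
  (z⁴) · z⁻² = z²
  (z²) · z⁴ = z⁶
  (z⁶) · z² = z⁸

Answer: z⁸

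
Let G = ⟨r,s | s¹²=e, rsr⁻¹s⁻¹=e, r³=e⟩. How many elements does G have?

Enumerate words in the generators, reducing via the relations: the distinct elements are
  {e, r, s, rs, r², s², s³, s⁴, s⁵, s⁶, s⁷, s⁸, s⁹, rs², rs³, rs⁴, rs⁵, rs⁶, rs⁷, rs⁸, rs⁹, r²s, s¹¹, s¹⁰, rs¹¹, rs¹⁰, r²s², r²s³, r²s⁴, r²s⁵, r²s⁶, r²s⁷, r²s⁸, r²s⁹, r²s¹¹, r²s¹⁰}.
No further products give new elements, so |G| = 36.

Answer: 36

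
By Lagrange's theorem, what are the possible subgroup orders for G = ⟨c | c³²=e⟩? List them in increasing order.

|G| = 32 = 2⁵. By Lagrange's theorem the order of any subgroup divides 32; the divisors of 32 are 1, 2, 4, 8, 16, 32.

Answer: 1, 2, 4, 8, 16, 32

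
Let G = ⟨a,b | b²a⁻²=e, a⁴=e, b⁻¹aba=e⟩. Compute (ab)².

Compute successive powers of (ab), reducing at each step:
  (ab)²: (ab) · a = b;   b · b = a²

Answer: a²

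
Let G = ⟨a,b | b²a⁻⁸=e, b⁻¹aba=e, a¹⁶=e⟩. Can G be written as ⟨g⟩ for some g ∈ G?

Every cyclic group is abelian. But a·b = ab while b·a = a⁷b⁻¹, so a·b ≠ b·a and G is not abelian. Hence G is not cyclic.

Answer: No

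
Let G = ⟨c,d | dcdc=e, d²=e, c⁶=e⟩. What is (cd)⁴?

Compute successive powers of (cd), reducing at each step:
  (cd)²: (cd) · c = d;   d · d = e
  (cd)³: e · c = c;   c · d = cd
  (cd)⁴: (cd) · c = d;   d · d = e

Answer: e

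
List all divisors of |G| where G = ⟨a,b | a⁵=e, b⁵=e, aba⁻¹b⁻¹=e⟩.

|G| = 25 = 5². By Lagrange's theorem the order of any subgroup divides 25; the divisors of 25 are 1, 5, 25.

Answer: 1, 5, 25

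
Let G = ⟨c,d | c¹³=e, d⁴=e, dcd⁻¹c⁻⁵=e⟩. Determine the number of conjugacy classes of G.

The conjugacy classes (representative and size) are:
  [e] (size 1), [c] (size 4), [c²] (size 4), [c⁹] (size 4), [c¹²d] (size 13), [c⁴d²] (size 13), [c¹²d³] (size 13).
Class equation: 1 + 4 + 4 + 4 + 13 + 13 + 13 = 52 = |G|. So G has 7 conjugacy classes.

Answer: 7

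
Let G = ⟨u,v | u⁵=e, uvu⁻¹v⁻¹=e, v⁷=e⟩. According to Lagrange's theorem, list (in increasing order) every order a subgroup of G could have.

|G| = 35 = 5 · 7. By Lagrange's theorem the order of any subgroup divides 35; the divisors of 35 are 1, 5, 7, 35.

Answer: 1, 5, 7, 35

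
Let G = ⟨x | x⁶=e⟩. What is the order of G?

G is generated by a single element, so G is cyclic. The relator gives x⁶ = e and no smaller power is forced to be e, so the 6 powers {e, x, x², x³, x⁴, x⁵} are distinct. Hence |G| = 6.

Answer: 6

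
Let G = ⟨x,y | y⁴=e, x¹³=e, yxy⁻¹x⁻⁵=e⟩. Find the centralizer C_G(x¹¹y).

⟨x¹¹y⟩ ⊆ C_G(x¹¹y) since powers of x¹¹y commute with x¹¹y; so |C_G(x¹¹y)| ≥ |⟨x¹¹y⟩| = 4.
By orbit–stabilizer, |C_G(x¹¹y)| = |G| / |conj. class of x¹¹y| = 52 / 13 = 4.
The 4 elements commuting with x¹¹y are {e, xy², x³y³, x¹¹y}.

Answer: {e, xy², x³y³, x¹¹y}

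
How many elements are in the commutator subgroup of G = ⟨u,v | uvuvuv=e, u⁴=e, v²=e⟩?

G' = [G, G] is generated by all commutators. The generator-pair commutators are: [u, v] = u²vu.
The subgroup they normally generate is {e, u², uv, vu³, u²vu, u³v, u²vu³, vu, uvu², vu²v, u²vu²v, u³vu²}, of order 12.
Check: |G/G'| = 24/12 = 2 is the order of the abelianisation.

Answer: 12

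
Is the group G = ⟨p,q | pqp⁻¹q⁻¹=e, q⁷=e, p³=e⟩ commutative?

Each pair of generators commutes: p·q = pq = q·p. Since the generators pairwise commute, every element of G commutes with every other, so G is abelian.

Answer: Yes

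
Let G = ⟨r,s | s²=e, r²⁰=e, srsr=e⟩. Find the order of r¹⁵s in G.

Compute successive powers until reaching e:
  (r¹⁵s)¹ = r¹⁵s, (r¹⁵s)² = e.
The smallest positive k with (r¹⁵s)ᵏ = e is 2.

Answer: 2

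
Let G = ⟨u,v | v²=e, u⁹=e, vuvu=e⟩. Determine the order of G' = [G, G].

G' = [G, G] is generated by all commutators. The generator-pair commutators are: [u, v] = u².
The subgroup they normally generate is {e, u, u², u³, u⁴, u⁵, u⁶, u⁷, u⁸}, of order 9.
Check: |G/G'| = 18/9 = 2 is the order of the abelianisation.

Answer: 9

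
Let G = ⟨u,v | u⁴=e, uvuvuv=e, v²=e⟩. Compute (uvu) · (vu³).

Compute (uvu) · (vu³) by multiplying left to right and reducing via the relations at each step:
  (uvu) · v = vu³
  (vu³) · u³ = vu²

Answer: vu²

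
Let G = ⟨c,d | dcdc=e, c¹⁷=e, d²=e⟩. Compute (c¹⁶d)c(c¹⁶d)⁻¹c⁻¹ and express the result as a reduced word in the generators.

[(c¹⁶d), c] = (c¹⁶d)·c·(c¹⁶d)⁻¹·c⁻¹.
  (c¹⁶d) · c = c¹⁵d
  (c¹⁵d) · (c¹⁶d) = c¹⁶
  (c¹⁶) · (c¹⁶) = c¹⁵

Answer: c¹⁵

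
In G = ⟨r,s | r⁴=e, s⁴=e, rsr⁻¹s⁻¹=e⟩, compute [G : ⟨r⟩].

First find ord(r) by computing successive powers:
  r¹ = r, r² = r², r³ = r³, r⁴ = e.
So |⟨r⟩| = ord(r) = 4. With |G| = 16, by Lagrange [G : ⟨r⟩] = 16/4 = 4.

Answer: 4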